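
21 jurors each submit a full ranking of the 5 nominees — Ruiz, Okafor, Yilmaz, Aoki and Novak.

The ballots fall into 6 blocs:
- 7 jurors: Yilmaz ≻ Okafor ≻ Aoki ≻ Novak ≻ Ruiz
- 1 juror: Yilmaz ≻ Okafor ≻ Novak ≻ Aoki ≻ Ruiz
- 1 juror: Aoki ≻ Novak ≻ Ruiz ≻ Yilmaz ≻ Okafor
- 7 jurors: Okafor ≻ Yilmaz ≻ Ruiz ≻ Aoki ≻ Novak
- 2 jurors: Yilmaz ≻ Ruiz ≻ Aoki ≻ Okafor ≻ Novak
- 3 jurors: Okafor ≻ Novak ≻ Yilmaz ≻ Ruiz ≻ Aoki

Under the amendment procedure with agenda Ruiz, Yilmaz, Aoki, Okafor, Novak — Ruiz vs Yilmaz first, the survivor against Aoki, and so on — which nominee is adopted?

Yilmaz

Round 1: Ruiz vs Yilmaz — 1–20, Yilmaz advances.
Round 2: Yilmaz vs Aoki — 20–1, Yilmaz advances.
Round 3: Yilmaz vs Okafor — 11–10, Yilmaz advances.
Round 4: Yilmaz vs Novak — 17–4, Yilmaz advances.
Yilmaz survives the agenda.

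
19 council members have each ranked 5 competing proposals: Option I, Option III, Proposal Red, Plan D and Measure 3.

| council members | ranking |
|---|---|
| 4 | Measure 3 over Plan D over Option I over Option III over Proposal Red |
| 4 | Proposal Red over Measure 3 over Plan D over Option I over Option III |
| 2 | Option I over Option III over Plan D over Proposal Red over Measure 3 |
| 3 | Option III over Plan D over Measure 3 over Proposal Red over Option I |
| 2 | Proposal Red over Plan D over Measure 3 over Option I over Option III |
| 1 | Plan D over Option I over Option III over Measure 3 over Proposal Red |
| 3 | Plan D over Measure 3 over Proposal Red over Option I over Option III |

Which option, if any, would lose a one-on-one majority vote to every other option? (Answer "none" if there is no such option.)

Pairwise majorities:
Option I vs Option III: Option I, 16–3.
Option I vs Proposal Red: Option I preferred on 4+2+1 = 7 ballots; Proposal Red wins 12–7.
Option I vs Plan D: Option I preferred on 2 ballots; Plan D wins 17–2.
Option I vs Measure 3: Measure 3, 16–3.
Option III–Proposal Red: Option III 10–9.
Option III vs Plan D: Plan D, 14–5.
Option III–Measure 3: Measure 3 13–6.
Proposal Red vs Plan D: 4+2 = 6 for Proposal Red, 13 for Plan D — Plan D by 13–6.
Proposal Red vs Measure 3: 4+2+2 = 8 for Proposal Red, 11 for Measure 3 — Measure 3 by 11–8.
Plan D vs Measure 3: Plan D preferred on 2+3+2+1+3 = 11 ballots; Plan D wins 11–8.
Every option wins at least one matchup (Option I beats Option III; Option III beats Proposal Red; Proposal Red beats Option I; Plan D beats Option I; Measure 3 beats Option I), so there is no Condorcet loser.

none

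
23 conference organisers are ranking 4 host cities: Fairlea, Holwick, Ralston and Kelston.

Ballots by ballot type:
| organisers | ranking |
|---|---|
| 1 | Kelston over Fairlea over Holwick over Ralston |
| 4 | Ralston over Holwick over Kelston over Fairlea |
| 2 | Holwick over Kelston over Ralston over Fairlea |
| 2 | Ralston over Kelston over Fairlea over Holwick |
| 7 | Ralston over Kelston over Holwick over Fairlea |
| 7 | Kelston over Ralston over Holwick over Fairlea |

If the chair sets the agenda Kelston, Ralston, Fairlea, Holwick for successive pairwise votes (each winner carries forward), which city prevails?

Round 1: Kelston vs Ralston — 10–13, Ralston advances.
Round 2: Ralston vs Fairlea — 22–1, Ralston advances.
Round 3: Ralston vs Holwick — 20–3, Ralston advances.
The agenda winner is Ralston.

Ralston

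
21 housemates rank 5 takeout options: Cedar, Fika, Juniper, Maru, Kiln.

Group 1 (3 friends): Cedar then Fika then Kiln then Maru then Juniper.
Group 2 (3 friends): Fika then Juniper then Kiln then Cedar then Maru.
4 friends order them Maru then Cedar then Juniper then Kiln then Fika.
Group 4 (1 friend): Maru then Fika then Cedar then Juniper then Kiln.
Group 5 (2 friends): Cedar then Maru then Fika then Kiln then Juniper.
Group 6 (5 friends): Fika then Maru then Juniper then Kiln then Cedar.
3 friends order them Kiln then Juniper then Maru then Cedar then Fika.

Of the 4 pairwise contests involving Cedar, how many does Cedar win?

Cedar against each rival (21 friends):
Cedar vs Fika: Cedar is ranked higher on 3+4+2+3 = 12 ballots, Fika on 9. Cedar wins 12–9.
Cedar vs Juniper: Juniper, 11–10.
Cedar vs Maru: Maru, 13–8.
Cedar vs Kiln: 3+4+1+2 = 10 for Cedar, 11 for Kiln — Kiln by 11–10.
Cedar beats Fika; loses to Juniper, Maru, Kiln — 1 pairwise win.

1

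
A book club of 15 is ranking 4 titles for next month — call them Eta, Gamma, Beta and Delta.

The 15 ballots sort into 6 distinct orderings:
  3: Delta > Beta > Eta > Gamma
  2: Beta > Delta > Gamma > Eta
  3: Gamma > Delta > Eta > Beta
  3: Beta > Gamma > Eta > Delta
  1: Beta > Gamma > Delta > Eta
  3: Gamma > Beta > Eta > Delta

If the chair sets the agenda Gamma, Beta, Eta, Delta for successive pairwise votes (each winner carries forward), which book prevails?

Beta

Round 1: Gamma vs Beta — 6–9, Beta advances.
Round 2: Beta vs Eta — 12–3, Beta advances.
Round 3: Beta vs Delta — 9–6, Beta advances.
The agenda winner is Beta.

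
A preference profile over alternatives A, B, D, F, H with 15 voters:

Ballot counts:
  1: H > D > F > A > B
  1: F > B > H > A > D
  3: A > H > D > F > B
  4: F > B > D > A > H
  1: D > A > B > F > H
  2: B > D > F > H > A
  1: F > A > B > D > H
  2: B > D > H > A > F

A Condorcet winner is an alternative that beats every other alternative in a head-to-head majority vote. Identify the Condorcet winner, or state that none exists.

none

Head-to-head results (15 voters):
A vs B: A preferred on 1+3+1+1 = 6 ballots; B wins 9–6.
A vs D: 5 to 10, D.
A vs F: 3+1+2 = 6 for A, 9 for F — F by 9–6.
A vs H: A is ranked higher on 3+4+1+1 = 9 ballots, H on 6. A wins 9–6.
B vs D: 10 to 5, B.
B vs F: B preferred on 1+2+2 = 5 ballots; F wins 10–5.
B vs H: 1+4+1+2+1+2 = 11 for B, 4 for H — B by 11–4.
D vs F: D is ranked higher on 1+3+1+2+2 = 9 ballots, F on 6. D wins 9–6.
D vs H: 4+1+2+1+2 = 10 for D, 5 for H — D by 10–5.
F vs H: 1+4+1+2+1 = 9 for F, 6 for H — F by 9–6.
Every alternative loses at least once (A loses to B; B loses to F; D loses to B; F loses to D; H loses to A). The majority relation contains the cycle B → D → F → B, so there is no Condorcet winner.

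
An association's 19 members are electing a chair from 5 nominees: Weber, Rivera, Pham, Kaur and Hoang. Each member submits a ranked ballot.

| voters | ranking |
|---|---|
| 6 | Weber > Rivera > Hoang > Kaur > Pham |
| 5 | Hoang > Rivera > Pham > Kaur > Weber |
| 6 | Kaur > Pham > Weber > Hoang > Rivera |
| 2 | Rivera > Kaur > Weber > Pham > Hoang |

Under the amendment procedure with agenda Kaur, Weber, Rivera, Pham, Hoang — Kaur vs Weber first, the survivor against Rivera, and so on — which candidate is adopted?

Round 1: Kaur vs Weber — 13–6, Kaur advances.
Round 2: Kaur vs Rivera — 6–13, Rivera advances.
Round 3: Rivera vs Pham — 13–6, Rivera advances.
Round 4: Rivera vs Hoang — 8–11, Hoang advances.
Hoang survives the agenda.

Hoang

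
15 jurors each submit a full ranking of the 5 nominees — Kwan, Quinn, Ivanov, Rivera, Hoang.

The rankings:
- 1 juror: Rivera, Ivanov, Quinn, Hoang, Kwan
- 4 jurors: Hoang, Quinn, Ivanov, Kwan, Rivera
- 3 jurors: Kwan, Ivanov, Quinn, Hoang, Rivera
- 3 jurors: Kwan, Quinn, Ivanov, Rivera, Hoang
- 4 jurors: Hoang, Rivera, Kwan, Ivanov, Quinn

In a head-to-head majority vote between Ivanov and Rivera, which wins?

Ivanov

Ballots ranking Ivanov above Rivera: 4 + 3 + 3 = 10.
Ballots ranking Rivera above Ivanov: 15 − 10 = 5.
Ivanov wins the head-to-head 10–5.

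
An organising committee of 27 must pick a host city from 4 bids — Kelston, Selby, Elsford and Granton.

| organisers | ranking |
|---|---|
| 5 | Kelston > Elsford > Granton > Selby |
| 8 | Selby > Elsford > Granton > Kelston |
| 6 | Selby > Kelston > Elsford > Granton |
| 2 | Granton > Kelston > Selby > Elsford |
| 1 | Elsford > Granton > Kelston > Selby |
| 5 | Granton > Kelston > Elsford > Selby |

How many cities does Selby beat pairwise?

Selby against each rival (27 organisers):
Selby vs Kelston: Selby, 14–13.
Selby vs Elsford: Selby preferred on 8+6+2 = 16 ballots; Selby wins 16–11.
Selby vs Granton: Selby, 14–13.
Selby beats Kelston, Elsford, Granton — 3 pairwise wins.

3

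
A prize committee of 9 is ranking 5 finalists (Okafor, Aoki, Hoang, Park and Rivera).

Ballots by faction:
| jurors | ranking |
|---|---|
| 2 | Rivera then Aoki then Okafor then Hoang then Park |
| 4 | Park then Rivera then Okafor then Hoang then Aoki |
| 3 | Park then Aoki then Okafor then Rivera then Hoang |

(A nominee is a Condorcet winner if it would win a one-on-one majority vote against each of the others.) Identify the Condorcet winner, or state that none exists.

Park

Pairwise majorities:
Okafor vs Aoki: Aoki, 5–4.
Okafor vs Hoang: Okafor, 9–0.
Okafor vs Park: Park wins 7–2.
Okafor vs Rivera: Rivera wins 6–3.
Aoki vs Hoang: Aoki wins 5–4.
Aoki vs Park: Park, 7–2.
Aoki vs Rivera: Rivera, 6–3.
Hoang vs Park: Park wins 7–2.
Hoang vs Rivera: Rivera, 9–0.
Park vs Rivera: Park wins 7–2.
Park wins every pairwise contest, so Park is the Condorcet winner.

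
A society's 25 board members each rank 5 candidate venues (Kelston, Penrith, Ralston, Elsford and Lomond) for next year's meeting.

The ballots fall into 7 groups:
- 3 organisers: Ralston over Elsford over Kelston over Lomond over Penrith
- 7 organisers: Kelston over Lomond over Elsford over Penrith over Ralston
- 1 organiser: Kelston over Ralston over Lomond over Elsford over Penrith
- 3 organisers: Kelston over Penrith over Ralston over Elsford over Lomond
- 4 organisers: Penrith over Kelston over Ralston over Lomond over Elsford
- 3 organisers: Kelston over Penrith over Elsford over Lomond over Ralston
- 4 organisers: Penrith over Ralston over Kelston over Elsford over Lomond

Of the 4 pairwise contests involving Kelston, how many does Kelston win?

4

Kelston against each rival (25 organisers):
Kelston vs Penrith: 3+7+1+3+3 = 17 for Kelston, 8 for Penrith — Kelston by 17–8.
Kelston vs Ralston: Kelston wins 18–7.
Kelston–Elsford: Kelston 22–3.
Kelston vs Lomond: Kelston preferred on 25 ballots; Kelston wins 25–0.
Kelston beats Penrith, Ralston, Elsford, Lomond — 4 pairwise wins.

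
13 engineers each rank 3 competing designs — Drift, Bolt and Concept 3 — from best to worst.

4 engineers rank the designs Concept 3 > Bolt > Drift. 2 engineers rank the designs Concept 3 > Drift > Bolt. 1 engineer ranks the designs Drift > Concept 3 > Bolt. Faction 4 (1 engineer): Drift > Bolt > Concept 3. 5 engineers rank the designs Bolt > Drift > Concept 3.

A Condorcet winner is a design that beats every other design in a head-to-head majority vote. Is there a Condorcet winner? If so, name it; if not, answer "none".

Head-to-head results (13 engineers):
Drift vs Bolt: Bolt wins 9–4.
Drift vs Concept 3: Drift wins 7–6.
Bolt vs Concept 3: Bolt preferred on 1+5 = 6 ballots; Concept 3 wins 7–6.
Every design loses at least once (Drift loses to Bolt; Bolt loses to Concept 3; Concept 3 loses to Drift). The majority relation contains the cycle Drift > Concept 3 > Bolt > Drift, so there is no Condorcet winner.

none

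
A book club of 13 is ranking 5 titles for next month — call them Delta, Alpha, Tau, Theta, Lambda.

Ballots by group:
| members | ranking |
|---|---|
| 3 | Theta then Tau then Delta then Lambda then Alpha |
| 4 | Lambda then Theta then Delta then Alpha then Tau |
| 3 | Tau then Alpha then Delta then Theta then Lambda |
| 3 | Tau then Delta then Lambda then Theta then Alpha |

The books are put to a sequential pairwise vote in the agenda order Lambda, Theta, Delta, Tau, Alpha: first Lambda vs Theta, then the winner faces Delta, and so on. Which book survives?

Tau

Round 1: Lambda vs Theta — 7–6, Lambda advances.
Round 2: Lambda vs Delta — 4–9, Delta advances.
Round 3: Delta vs Tau — 4–9, Tau advances.
Round 4: Tau vs Alpha — 9–4, Tau advances.
Tau survives the agenda.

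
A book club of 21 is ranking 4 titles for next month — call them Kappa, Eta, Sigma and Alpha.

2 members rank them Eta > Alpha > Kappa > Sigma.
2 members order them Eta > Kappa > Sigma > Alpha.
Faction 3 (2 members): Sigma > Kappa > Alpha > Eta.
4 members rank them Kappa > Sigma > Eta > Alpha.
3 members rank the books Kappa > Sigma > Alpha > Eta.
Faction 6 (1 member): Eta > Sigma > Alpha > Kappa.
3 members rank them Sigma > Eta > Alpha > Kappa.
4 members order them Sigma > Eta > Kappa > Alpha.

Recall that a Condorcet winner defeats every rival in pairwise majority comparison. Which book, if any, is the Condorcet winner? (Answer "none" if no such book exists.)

none

Check each pair by majority over 21 ballots:
Kappa vs Eta: Eta wins 12–9.
Kappa vs Sigma: Kappa, 11–10.
Kappa vs Alpha: Kappa wins 15–6.
Eta vs Sigma: Sigma, 16–5.
Eta vs Alpha: Eta wins 16–5.
Sigma–Alpha: Sigma 19–2.
Every book loses at least once (Kappa loses to Eta; Eta loses to Sigma; Sigma loses to Kappa; Alpha loses to Kappa). The majority relation contains the cycle Kappa beats Sigma beats Eta beats Kappa, so there is no Condorcet winner.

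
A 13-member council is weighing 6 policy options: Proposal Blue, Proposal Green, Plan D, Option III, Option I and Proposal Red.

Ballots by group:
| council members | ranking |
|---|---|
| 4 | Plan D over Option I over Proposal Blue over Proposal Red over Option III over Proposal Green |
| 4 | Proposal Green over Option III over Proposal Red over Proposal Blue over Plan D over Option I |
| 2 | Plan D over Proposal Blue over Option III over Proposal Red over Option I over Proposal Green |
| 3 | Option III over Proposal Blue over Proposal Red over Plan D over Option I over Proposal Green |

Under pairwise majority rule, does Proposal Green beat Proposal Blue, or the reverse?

Proposal Blue

Ballots ranking Proposal Green above Proposal Blue: 4.
Ballots ranking Proposal Blue above Proposal Green: 13 − 4 = 9.
Proposal Blue wins the head-to-head 9–4.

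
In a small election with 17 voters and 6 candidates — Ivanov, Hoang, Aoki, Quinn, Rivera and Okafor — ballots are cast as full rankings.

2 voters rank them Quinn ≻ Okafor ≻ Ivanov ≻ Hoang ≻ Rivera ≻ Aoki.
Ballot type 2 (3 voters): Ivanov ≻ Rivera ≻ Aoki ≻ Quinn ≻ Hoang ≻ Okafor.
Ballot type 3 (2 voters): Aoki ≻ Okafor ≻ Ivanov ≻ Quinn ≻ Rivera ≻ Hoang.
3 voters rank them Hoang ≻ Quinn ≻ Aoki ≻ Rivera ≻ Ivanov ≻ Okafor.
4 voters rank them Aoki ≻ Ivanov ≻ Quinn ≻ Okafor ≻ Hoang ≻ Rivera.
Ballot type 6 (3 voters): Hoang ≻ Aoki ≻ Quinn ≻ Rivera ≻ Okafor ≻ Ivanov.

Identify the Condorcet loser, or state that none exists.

Okafor

Pairwise majorities:
Ivanov vs Hoang: Ivanov preferred on 2+3+2+4 = 11 ballots; Ivanov wins 11–6.
Ivanov vs Aoki: Aoki wins 12–5.
Ivanov–Quinn: Ivanov 9–8.
Ivanov vs Rivera: 11 to 6, Ivanov.
Ivanov vs Okafor: 3+3+4 = 10 for Ivanov, 7 for Okafor — Ivanov by 10–7.
Hoang vs Aoki: Hoang preferred on 2+3+3 = 8 ballots; Aoki wins 9–8.
Hoang vs Quinn: Quinn wins 11–6.
Hoang vs Rivera: Hoang wins 12–5.
Hoang vs Okafor: Hoang, 9–8.
Aoki vs Quinn: Aoki, 12–5.
Aoki vs Rivera: Aoki preferred on 2+3+4+3 = 12 ballots; Aoki wins 12–5.
Aoki vs Okafor: 3+2+3+4+3 = 15 for Aoki, 2 for Okafor — Aoki by 15–2.
Quinn vs Rivera: Quinn is ranked higher on 2+2+3+4+3 = 14 ballots, Rivera on 3. Quinn wins 14–3.
Quinn vs Okafor: Quinn, 15–2.
Rivera vs Okafor: Rivera wins 9–8.
Only Okafor has no wins; Okafor is the Condorcet loser.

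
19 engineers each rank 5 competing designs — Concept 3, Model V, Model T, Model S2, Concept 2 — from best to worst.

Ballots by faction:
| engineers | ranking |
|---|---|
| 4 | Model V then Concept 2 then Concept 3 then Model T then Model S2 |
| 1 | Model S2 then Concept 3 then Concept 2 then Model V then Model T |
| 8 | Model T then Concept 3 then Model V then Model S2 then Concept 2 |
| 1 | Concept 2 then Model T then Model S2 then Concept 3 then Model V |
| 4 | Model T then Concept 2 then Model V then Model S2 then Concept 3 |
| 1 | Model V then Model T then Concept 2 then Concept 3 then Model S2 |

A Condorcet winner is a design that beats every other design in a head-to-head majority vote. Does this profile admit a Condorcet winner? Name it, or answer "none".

Model T

Check each pair by majority over 19 ballots:
Concept 3 vs Model V: 10 to 9, Concept 3.
Concept 3 vs Model T: Model T, 14–5.
Concept 3 vs Model S2: 4+8+1 = 13 for Concept 3, 6 for Model S2 — Concept 3 by 13–6.
Concept 3 vs Concept 2: 1+8 = 9 for Concept 3, 10 for Concept 2 — Concept 2 by 10–9.
Model V vs Model T: Model V preferred on 4+1+1 = 6 ballots; Model T wins 13–6.
Model V vs Model S2: Model V preferred on 4+8+4+1 = 17 ballots; Model V wins 17–2.
Model V vs Concept 2: Model V, 13–6.
Model T vs Model S2: Model T preferred on 4+8+1+4+1 = 18 ballots; Model T wins 18–1.
Model T vs Concept 2: 13 to 6, Model T.
Model S2 vs Concept 2: Concept 2 wins 10–9.
Model T beats each of Concept 3, Model V, Model S2, Concept 2 — Model T is the Condorcet winner.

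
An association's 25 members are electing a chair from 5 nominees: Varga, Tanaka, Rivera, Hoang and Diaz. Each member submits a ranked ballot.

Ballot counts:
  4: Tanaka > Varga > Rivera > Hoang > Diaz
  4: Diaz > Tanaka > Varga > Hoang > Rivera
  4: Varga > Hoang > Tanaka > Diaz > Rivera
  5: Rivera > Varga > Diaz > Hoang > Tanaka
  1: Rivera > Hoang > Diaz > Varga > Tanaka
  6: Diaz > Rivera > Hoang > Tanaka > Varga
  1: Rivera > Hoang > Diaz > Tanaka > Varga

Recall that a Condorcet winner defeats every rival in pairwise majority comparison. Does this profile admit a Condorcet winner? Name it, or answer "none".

Check each pair by majority over 25 ballots:
Varga vs Tanaka: 4+5+1 = 10 for Varga, 15 for Tanaka — Tanaka by 15–10.
Varga vs Rivera: Varga preferred on 4+4+4 = 12 ballots; Rivera wins 13–12.
Varga vs Hoang: 17 to 8, Varga.
Varga vs Diaz: Varga preferred on 4+4+5 = 13 ballots; Varga wins 13–12.
Tanaka vs Rivera: Tanaka is ranked higher on 4+4+4 = 12 ballots, Rivera on 13. Rivera wins 13–12.
Tanaka vs Hoang: 8 to 17, Hoang.
Tanaka vs Diaz: 4+4 = 8 for Tanaka, 17 for Diaz — Diaz by 17–8.
Rivera vs Hoang: Rivera is ranked higher on 4+5+1+6+1 = 17 ballots, Hoang on 8. Rivera wins 17–8.
Rivera vs Diaz: Rivera is ranked higher on 4+5+1+1 = 11 ballots, Diaz on 14. Diaz wins 14–11.
Hoang vs Diaz: Hoang preferred on 4+4+1+1 = 10 ballots; Diaz wins 15–10.
No candidate is unbeaten: Varga loses to Tanaka; Tanaka loses to Rivera; Rivera loses to Diaz; Hoang loses to Varga; Diaz loses to Varga. In particular Varga → Hoang → Tanaka → Varga is a majority cycle — no Condorcet winner exists.

none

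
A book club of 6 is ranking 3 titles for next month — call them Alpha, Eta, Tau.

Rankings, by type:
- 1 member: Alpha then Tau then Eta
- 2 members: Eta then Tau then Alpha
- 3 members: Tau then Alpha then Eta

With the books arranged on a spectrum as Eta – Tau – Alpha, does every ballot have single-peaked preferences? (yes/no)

Axis positions: Eta=1, Tau=2, Alpha=3.
Type 1 (peak Alpha at position 3): ranking walks positions 3-2-1, expanding outward from the peak — single-peaked.
Type 2 (peak Eta at position 1): ranking walks positions 1-2-3, expanding outward from the peak — single-peaked.
Type 3 (peak Tau at position 2): ranking walks positions 2-3-1, expanding outward from the peak — single-peaked.
Every ranking is single-peaked on this axis.

yes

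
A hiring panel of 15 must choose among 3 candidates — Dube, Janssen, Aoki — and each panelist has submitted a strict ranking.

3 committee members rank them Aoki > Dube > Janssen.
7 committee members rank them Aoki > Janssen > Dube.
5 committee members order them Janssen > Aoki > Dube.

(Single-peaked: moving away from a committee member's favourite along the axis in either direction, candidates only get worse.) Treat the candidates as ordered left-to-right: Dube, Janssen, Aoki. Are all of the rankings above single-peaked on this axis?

Axis positions: Dube=1, Janssen=2, Aoki=3.
Bloc 1: ranking walks positions 3-1-2; Dube is ranked above Janssen even though Janssen lies between Dube and the peak Aoki on the axis — preferences dip and rise again. Not single-peaked.
Bloc 2 (peak Aoki at position 3): ranking walks positions 3-2-1, expanding outward from the peak — single-peaked.
Bloc 3 (peak Janssen at position 2): ranking walks positions 2-3-1, expanding outward from the peak — single-peaked.
Bloc 1 violates single-peakedness, so the profile is not single-peaked on this axis.

no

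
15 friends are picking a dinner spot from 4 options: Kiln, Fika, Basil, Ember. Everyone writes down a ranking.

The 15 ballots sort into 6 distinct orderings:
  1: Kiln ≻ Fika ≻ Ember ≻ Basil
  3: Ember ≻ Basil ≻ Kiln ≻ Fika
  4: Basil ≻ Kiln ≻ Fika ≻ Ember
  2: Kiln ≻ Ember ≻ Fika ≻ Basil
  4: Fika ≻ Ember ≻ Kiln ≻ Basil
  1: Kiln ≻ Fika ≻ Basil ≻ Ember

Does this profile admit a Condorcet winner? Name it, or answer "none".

Head-to-head results (15 friends):
Kiln vs Fika: Kiln wins 11–4.
Kiln–Basil: Kiln 8–7.
Kiln vs Ember: Kiln, 8–7.
Fika–Basil: Fika 8–7.
Fika vs Ember: Fika, 10–5.
Basil vs Ember: Ember wins 10–5.
Kiln wins every pairwise contest, so Kiln is the Condorcet winner.

Kiln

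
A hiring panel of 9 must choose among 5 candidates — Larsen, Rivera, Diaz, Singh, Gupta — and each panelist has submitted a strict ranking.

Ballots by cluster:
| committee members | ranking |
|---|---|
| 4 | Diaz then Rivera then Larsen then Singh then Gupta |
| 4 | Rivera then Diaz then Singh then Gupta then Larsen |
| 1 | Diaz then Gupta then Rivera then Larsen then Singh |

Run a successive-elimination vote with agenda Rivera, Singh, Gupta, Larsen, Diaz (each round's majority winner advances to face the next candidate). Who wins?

Round 1: Rivera vs Singh — 9–0, Rivera advances.
Round 2: Rivera vs Gupta — 8–1, Rivera advances.
Round 3: Rivera vs Larsen — 9–0, Rivera advances.
Round 4: Rivera vs Diaz — 4–5, Diaz advances.
The agenda winner is Diaz.

Diaz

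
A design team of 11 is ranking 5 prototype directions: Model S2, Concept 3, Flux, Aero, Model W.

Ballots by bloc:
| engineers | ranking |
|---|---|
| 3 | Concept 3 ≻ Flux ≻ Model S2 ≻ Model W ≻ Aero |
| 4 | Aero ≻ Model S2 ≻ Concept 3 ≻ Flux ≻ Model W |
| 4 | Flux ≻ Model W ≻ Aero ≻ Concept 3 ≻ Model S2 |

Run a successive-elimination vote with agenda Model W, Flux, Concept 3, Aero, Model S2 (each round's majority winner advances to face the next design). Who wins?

Aero

Round 1: Model W vs Flux — 0–11, Flux advances.
Round 2: Flux vs Concept 3 — 4–7, Concept 3 advances.
Round 3: Concept 3 vs Aero — 3–8, Aero advances.
Round 4: Aero vs Model S2 — 8–3, Aero advances.
The agenda winner is Aero.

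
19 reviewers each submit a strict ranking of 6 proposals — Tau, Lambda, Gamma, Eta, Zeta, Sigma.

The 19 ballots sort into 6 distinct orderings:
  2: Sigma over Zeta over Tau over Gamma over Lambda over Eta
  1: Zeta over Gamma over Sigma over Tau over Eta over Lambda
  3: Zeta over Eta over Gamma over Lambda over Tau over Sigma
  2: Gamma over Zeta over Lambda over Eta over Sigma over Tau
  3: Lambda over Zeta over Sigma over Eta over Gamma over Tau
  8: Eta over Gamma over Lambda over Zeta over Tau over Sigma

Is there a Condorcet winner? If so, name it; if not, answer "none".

none

Head-to-head results (19 reviewers):
Tau–Lambda: Lambda 16–3.
Tau vs Gamma: Gamma, 17–2.
Tau vs Eta: Eta wins 16–3.
Tau–Zeta: Zeta 19–0.
Tau vs Sigma: Tau wins 11–8.
Lambda vs Gamma: Gamma wins 16–3.
Lambda vs Eta: Eta, 12–7.
Lambda vs Zeta: Lambda, 11–8.
Lambda vs Sigma: Lambda wins 16–3.
Gamma–Eta: Eta 14–5.
Gamma vs Zeta: Gamma, 10–9.
Gamma–Sigma: Gamma 14–5.
Eta vs Zeta: Zeta wins 11–8.
Eta vs Sigma: Eta wins 13–6.
Zeta vs Sigma: Zeta wins 17–2.
Every project loses at least once (Tau loses to Lambda; Lambda loses to Gamma; Gamma loses to Eta; Eta loses to Zeta; Zeta loses to Lambda; Sigma loses to Tau). The majority relation contains the cycle Lambda beats Zeta beats Eta beats Lambda, so there is no Condorcet winner.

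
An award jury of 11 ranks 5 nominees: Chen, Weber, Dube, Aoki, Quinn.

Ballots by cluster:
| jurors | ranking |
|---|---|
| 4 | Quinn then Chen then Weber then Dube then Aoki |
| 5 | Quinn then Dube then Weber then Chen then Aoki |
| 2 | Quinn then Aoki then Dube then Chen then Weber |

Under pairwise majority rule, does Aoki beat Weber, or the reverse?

Weber

Ballots ranking Aoki above Weber: 2.
Ballots ranking Weber above Aoki: 11 − 2 = 9.
Weber wins the head-to-head 9–2.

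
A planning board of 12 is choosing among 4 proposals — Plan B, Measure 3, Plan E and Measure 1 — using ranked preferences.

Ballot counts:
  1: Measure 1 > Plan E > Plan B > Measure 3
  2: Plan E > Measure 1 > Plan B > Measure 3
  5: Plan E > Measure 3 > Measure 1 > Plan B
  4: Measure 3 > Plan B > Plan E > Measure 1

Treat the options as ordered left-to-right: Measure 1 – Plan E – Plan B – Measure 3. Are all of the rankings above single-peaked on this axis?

Axis positions: Measure 1=1, Plan E=2, Plan B=3, Measure 3=4.
Faction 1 (peak Measure 1 at position 1): ranking walks positions 1-2-3-4, expanding outward from the peak — single-peaked.
Faction 2 (peak Plan E at position 2): ranking walks positions 2-1-3-4, expanding outward from the peak — single-peaked.
Faction 3: ranking walks positions 2-4-1-3; Measure 3 is ranked above Plan B even though Plan B lies between Measure 3 and the peak Plan E on the axis — preferences dip and rise again. Not single-peaked.
Faction 4 (peak Measure 3 at position 4): ranking walks positions 4-3-2-1, expanding outward from the peak — single-peaked.
Faction 3 violates single-peakedness, so the profile is not single-peaked on this axis.

no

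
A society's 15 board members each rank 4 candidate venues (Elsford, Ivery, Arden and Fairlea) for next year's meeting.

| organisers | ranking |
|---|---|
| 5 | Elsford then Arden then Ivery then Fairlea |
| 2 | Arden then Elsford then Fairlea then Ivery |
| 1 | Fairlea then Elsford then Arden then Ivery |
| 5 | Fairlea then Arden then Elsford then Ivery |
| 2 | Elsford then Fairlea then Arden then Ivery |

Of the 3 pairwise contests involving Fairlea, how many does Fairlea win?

Fairlea against each rival (15 organisers):
Fairlea–Elsford: Elsford 9–6.
Fairlea vs Ivery: Fairlea wins 10–5.
Fairlea–Arden: Fairlea 8–7.
Fairlea beats Ivery, Arden; loses to Elsford — 2 pairwise wins.

2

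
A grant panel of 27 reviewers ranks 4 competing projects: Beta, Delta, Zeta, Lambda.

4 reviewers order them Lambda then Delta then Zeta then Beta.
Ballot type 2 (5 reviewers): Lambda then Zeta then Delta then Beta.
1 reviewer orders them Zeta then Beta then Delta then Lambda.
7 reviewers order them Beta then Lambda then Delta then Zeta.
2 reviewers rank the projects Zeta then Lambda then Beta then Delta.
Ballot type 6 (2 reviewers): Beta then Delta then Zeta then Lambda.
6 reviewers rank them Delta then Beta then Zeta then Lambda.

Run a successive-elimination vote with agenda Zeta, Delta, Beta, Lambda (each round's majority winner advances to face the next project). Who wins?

Round 1: Zeta vs Delta — 8–19, Delta advances.
Round 2: Delta vs Beta — 15–12, Delta advances.
Round 3: Delta vs Lambda — 9–18, Lambda advances.
The agenda winner is Lambda.

Lambda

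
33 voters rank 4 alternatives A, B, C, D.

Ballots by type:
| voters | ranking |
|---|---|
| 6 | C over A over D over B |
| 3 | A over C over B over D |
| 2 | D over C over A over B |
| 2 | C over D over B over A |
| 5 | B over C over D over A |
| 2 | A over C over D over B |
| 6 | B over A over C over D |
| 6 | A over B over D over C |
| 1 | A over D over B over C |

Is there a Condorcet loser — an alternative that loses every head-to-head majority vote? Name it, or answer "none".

D

Head-to-head results (33 voters):
A vs B: A wins 20–13.
A vs C: A wins 18–15.
A vs D: A is ranked higher on 6+3+2+6+6+1 = 24 ballots, D on 9. A wins 24–9.
B vs C: B is ranked higher on 5+6+6+1 = 18 ballots, C on 15. B wins 18–15.
B vs D: B wins 20–13.
C–D: C 24–9.
D is beaten in every head-to-head and is the Condorcet loser.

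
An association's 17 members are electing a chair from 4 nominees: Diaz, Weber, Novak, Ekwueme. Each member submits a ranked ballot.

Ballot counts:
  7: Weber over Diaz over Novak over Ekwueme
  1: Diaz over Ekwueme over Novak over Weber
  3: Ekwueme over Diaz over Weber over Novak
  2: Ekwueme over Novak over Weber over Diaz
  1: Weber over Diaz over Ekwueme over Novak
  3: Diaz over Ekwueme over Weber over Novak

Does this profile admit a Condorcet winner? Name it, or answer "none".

none

Check each pair by majority over 17 ballots:
Diaz vs Weber: Diaz preferred on 1+3+3 = 7 ballots; Weber wins 10–7.
Diaz vs Novak: Diaz preferred on 7+1+3+1+3 = 15 ballots; Diaz wins 15–2.
Diaz vs Ekwueme: Diaz wins 12–5.
Weber vs Novak: Weber preferred on 7+3+1+3 = 14 ballots; Weber wins 14–3.
Weber vs Ekwueme: Ekwueme wins 9–8.
Novak vs Ekwueme: 7 for Novak, 10 for Ekwueme — Ekwueme by 10–7.
No candidate is unbeaten: Diaz loses to Weber; Weber loses to Ekwueme; Novak loses to Diaz; Ekwueme loses to Diaz. In particular Diaz beats Ekwueme beats Weber beats Diaz is a majority cycle — no Condorcet winner exists.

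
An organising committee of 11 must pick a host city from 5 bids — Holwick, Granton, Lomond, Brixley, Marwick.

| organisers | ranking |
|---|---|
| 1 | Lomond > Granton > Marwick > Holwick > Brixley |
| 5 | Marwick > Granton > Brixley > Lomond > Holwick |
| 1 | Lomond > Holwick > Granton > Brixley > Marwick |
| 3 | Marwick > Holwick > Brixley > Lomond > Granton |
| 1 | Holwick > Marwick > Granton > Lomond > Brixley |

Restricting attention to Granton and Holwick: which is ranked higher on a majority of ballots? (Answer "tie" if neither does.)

Granton

Ballots ranking Granton above Holwick: 1 + 5 = 6.
Ballots ranking Holwick above Granton: 11 − 6 = 5.
Granton wins the head-to-head 6–5.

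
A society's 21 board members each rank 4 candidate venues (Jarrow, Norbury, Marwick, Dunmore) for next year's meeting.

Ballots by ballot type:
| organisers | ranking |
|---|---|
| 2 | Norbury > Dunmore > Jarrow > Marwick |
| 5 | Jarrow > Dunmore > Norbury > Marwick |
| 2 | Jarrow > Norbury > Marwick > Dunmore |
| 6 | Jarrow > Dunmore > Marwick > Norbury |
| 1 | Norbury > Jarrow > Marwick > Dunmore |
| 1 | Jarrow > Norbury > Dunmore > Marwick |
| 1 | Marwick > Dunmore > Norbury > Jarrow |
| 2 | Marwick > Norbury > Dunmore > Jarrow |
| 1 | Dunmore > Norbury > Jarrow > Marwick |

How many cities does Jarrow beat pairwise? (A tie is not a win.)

3

Jarrow against each rival (21 organisers):
Jarrow–Norbury: Jarrow 14–7.
Jarrow vs Marwick: Jarrow is ranked higher on 18 ballots, Marwick on 3. Jarrow wins 18–3.
Jarrow vs Dunmore: Jarrow, 15–6.
Jarrow beats Norbury, Marwick, Dunmore — 3 pairwise wins.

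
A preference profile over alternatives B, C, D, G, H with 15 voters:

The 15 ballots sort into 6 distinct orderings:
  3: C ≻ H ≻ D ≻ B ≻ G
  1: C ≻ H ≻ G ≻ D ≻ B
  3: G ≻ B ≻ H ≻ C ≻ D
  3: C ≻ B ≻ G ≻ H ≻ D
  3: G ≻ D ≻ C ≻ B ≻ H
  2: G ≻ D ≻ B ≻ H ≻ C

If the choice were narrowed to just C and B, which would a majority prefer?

Ballots ranking C above B: 3 + 1 + 3 + 3 = 10.
Ballots ranking B above C: 15 − 10 = 5.
C wins the head-to-head 10–5.

C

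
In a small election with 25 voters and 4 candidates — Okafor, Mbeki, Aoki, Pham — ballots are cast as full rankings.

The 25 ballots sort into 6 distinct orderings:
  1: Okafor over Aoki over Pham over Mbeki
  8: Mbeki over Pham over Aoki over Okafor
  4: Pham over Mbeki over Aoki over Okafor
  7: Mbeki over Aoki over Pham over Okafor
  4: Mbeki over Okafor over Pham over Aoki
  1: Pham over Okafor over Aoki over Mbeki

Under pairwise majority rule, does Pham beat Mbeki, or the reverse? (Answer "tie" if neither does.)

Mbeki

Ballots ranking Pham above Mbeki: 1 + 4 + 1 = 6.
Ballots ranking Mbeki above Pham: 25 − 6 = 19.
Mbeki wins the head-to-head 19–6.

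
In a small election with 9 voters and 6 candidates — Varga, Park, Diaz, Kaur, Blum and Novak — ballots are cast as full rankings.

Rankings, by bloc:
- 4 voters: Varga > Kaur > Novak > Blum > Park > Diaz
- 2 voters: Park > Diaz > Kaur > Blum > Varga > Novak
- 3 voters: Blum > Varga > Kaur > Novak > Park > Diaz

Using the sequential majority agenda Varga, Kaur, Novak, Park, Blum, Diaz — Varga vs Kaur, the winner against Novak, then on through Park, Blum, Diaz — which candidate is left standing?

Round 1: Varga vs Kaur — 7–2, Varga advances.
Round 2: Varga vs Novak — 9–0, Varga advances.
Round 3: Varga vs Park — 7–2, Varga advances.
Round 4: Varga vs Blum — 4–5, Blum advances.
Round 5: Blum vs Diaz — 7–2, Blum advances.
The agenda winner is Blum.

Blum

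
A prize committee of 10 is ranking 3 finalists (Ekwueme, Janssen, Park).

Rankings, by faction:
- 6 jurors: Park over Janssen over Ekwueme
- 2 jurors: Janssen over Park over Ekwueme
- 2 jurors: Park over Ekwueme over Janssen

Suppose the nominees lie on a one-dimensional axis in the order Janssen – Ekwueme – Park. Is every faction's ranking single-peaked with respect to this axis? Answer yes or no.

no

Axis positions: Janssen=1, Ekwueme=2, Park=3.
Faction 1: ranking walks positions 3-1-2; Janssen is ranked above Ekwueme even though Ekwueme lies between Janssen and the peak Park on the axis — preferences dip and rise again. Not single-peaked.
Faction 2: ranking walks positions 1-3-2; Park is ranked above Ekwueme even though Ekwueme lies between Park and the peak Janssen on the axis — preferences dip and rise again. Not single-peaked.
Faction 3 (peak Park at position 3): ranking walks positions 3-2-1, expanding outward from the peak — single-peaked.
Faction 1 violates single-peakedness, so the profile is not single-peaked on this axis.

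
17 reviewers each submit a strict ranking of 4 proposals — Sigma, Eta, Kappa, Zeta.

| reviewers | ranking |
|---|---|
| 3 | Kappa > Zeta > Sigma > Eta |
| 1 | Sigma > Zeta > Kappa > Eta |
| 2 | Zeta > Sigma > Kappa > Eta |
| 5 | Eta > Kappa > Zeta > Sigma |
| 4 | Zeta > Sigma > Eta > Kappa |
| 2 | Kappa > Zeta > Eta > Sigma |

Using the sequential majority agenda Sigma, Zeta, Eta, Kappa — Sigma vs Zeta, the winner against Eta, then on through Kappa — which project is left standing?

Round 1: Sigma vs Zeta — 1–16, Zeta advances.
Round 2: Zeta vs Eta — 12–5, Zeta advances.
Round 3: Zeta vs Kappa — 7–10, Kappa advances.
Kappa survives the agenda.

Kappa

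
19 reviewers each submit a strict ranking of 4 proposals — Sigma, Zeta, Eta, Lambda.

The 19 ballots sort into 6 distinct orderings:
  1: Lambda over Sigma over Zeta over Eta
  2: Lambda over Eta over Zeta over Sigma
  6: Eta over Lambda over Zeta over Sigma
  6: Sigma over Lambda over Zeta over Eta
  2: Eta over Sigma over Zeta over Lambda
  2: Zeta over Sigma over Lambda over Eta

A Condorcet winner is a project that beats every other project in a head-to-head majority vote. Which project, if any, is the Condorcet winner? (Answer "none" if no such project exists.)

Pairwise majorities:
Sigma vs Zeta: Sigma preferred on 1+6+2 = 9 ballots; Zeta wins 10–9.
Sigma vs Eta: 1+6+2 = 9 for Sigma, 10 for Eta — Eta by 10–9.
Sigma vs Lambda: Sigma preferred on 6+2+2 = 10 ballots; Sigma wins 10–9.
Zeta vs Eta: Zeta is ranked higher on 1+6+2 = 9 ballots, Eta on 10. Eta wins 10–9.
Zeta vs Lambda: Zeta is ranked higher on 2+2 = 4 ballots, Lambda on 15. Lambda wins 15–4.
Eta vs Lambda: Eta is ranked higher on 6+2 = 8 ballots, Lambda on 11. Lambda wins 11–8.
Each project drops at least one matchup (Sigma loses to Zeta; Zeta loses to Eta; Eta loses to Lambda; Lambda loses to Sigma); the cycle Sigma beats Lambda beats Zeta beats Sigma rules out a Condorcet winner.

none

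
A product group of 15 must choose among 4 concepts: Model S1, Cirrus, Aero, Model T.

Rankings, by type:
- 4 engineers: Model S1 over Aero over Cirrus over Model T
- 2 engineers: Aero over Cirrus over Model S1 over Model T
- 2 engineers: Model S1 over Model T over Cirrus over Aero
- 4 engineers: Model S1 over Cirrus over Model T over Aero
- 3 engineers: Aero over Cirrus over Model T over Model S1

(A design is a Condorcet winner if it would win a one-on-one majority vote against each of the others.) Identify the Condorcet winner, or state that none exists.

Check each pair by majority over 15 ballots:
Model S1 vs Cirrus: Model S1 is ranked higher on 4+2+4 = 10 ballots, Cirrus on 5. Model S1 wins 10–5.
Model S1 vs Aero: Model S1 is ranked higher on 4+2+4 = 10 ballots, Aero on 5. Model S1 wins 10–5.
Model S1 vs Model T: Model S1 preferred on 4+2+2+4 = 12 ballots; Model S1 wins 12–3.
Cirrus vs Aero: Cirrus preferred on 2+4 = 6 ballots; Aero wins 9–6.
Cirrus vs Model T: 4+2+4+3 = 13 for Cirrus, 2 for Model T — Cirrus by 13–2.
Aero vs Model T: 4+2+3 = 9 for Aero, 6 for Model T — Aero by 9–6.
Model S1 beats each of Cirrus, Aero, Model T — Model S1 is the Condorcet winner.

Model S1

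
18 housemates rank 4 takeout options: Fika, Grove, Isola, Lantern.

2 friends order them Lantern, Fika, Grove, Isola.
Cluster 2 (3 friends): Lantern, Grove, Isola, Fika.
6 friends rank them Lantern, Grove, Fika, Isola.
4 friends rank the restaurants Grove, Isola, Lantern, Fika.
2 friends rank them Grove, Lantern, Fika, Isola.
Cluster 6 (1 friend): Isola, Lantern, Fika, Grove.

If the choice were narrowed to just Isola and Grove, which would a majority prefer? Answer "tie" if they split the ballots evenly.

Ballots ranking Isola above Grove: 1.
Ballots ranking Grove above Isola: 18 − 1 = 17.
Grove wins the head-to-head 17–1.

Grove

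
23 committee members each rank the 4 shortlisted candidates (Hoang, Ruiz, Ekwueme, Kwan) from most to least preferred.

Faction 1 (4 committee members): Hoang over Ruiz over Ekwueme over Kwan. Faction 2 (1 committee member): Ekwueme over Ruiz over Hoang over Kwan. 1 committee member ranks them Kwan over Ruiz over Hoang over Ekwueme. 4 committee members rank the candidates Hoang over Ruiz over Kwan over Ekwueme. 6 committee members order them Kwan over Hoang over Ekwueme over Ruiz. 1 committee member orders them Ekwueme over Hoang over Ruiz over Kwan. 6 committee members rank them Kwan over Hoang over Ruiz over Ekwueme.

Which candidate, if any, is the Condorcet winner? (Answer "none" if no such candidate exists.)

Kwan

Head-to-head results (23 committee members):
Hoang vs Ruiz: Hoang is ranked higher on 4+4+6+1+6 = 21 ballots, Ruiz on 2. Hoang wins 21–2.
Hoang vs Ekwueme: 21 to 2, Hoang.
Hoang vs Kwan: Hoang is ranked higher on 4+1+4+1 = 10 ballots, Kwan on 13. Kwan wins 13–10.
Ruiz vs Ekwueme: Ruiz is ranked higher on 4+1+4+6 = 15 ballots, Ekwueme on 8. Ruiz wins 15–8.
Ruiz vs Kwan: Ruiz is ranked higher on 4+1+4+1 = 10 ballots, Kwan on 13. Kwan wins 13–10.
Ekwueme vs Kwan: 6 to 17, Kwan.
Kwan defeats every rival head-to-head and is the Condorcet winner.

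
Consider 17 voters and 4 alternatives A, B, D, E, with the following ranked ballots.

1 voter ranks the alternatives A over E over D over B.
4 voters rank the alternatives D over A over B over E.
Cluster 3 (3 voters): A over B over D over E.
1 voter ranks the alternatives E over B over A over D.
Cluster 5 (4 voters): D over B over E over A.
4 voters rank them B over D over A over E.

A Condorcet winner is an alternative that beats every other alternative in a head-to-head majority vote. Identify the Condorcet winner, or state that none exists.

Check each pair by majority over 17 ballots:
A vs B: B wins 9–8.
A vs D: D, 12–5.
A vs E: A, 12–5.
B–D: D 9–8.
B vs E: B, 15–2.
D–E: D 15–2.
D wins every pairwise contest, so D is the Condorcet winner.

D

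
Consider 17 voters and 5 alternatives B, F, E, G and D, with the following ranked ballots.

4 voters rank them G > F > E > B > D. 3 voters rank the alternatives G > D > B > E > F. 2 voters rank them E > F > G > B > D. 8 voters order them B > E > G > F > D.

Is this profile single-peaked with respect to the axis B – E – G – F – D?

no

Axis positions: B=1, E=2, G=3, F=4, D=5.
Faction 1 (peak G at position 3): ranking walks positions 3-4-2-1-5, expanding outward from the peak — single-peaked.
Faction 2: ranking walks positions 3-5-1-2-4; D is ranked above F even though F lies between D and the peak G on the axis — preferences dip and rise again. Not single-peaked.
Faction 3: ranking walks positions 2-4-3-1-5; F is ranked above G even though G lies between F and the peak E on the axis — preferences dip and rise again. Not single-peaked.
Faction 4 (peak B at position 1): ranking walks positions 1-2-3-4-5, expanding outward from the peak — single-peaked.
Faction 2 violates single-peakedness, so the profile is not single-peaked on this axis.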